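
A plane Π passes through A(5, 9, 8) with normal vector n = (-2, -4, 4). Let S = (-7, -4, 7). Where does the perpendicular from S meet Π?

Π: n·r = n·A gives -2x - 4y + 4z = -14.
Foot = S − λn with λ = (n·S − d)/|n|² = (58 − (-14))/36 = 2.
Foot = (-7, -4, 7) − 2·(-2, -4, 4) = (-3, 4, -1).

(-3, 4, -1)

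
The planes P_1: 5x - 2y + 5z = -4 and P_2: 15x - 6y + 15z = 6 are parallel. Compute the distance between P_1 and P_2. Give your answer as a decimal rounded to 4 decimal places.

0.8165

Rescale P_2 by 1/3: 5x - 2y + 5z = 2. Then distance = |-4 − 2| / √54 ≈ 0.8165.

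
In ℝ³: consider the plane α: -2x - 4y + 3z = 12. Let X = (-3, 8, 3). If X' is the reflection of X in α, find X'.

λ = (n·X − d)/|n|² = (-17 − 12)/29 = -1.
Reflection = X − 2λn = (-3, 8, 3) − (-2)·(-2, -4, 3) = (-7, 0, 9).

(-7, 0, 9)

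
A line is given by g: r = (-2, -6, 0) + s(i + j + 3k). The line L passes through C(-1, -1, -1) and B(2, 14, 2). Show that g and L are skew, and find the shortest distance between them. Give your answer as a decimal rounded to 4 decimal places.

0.5443

A direction vector for L is B − C = (3, 15, 3).
Common perpendicular direction n = (1, 1, 3) × (3, 15, 3) = (-42, 6, 12).
With w = (-1, -1, -1) − (-2, -6, 0) = (1, 5, -1), w · n = -24.
Since n ≠ 0 the lines are not parallel, and w · n = -24 ≠ 0 so they do not intersect; hence they are skew.
Distance = |w · n| / |n| = |-24| / √1944 ≈ 0.5443.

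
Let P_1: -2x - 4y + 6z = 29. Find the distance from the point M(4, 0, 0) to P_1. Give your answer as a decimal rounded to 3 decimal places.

4.944

n·M − d = (-2)·(4) + (-4)·(0) + (6)·(0) − 29 = -37; |n| = √56.
Distance = |-37| / √56 = 37/√56 ≈ 4.944.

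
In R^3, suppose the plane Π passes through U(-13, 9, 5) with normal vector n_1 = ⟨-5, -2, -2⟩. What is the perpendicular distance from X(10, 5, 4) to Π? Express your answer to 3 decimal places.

18.278

Π: n_1·r = n_1·U gives -5x - 2y - 2z = 37.
n·X − d = (-5)·(10) + (-2)·(5) + (-2)·(4) − 37 = -105; |n| = √33.
Distance = |-105| / √33 = 105/√33 ≈ 18.278.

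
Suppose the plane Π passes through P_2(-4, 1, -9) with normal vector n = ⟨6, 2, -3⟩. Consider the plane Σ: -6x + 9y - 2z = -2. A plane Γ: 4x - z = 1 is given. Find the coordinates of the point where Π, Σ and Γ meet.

Π: n·r = n·P_2 gives 6x + 2y - 3z = 5.
Solving the 3×3 linear system 6x + 2y - 3z = 5, -6x + 9y - 2z = -2, 4x - z = 1 (e.g. by elimination or Cramer's rule, determinant = 26) gives (-1, -2, -5).

(-1, -2, -5)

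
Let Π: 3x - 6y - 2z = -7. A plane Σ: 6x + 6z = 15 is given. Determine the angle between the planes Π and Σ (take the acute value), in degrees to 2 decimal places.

cos θ = |n₁·n₂| / (|n₁||n₂|) = |6| / (√49 · √72).
θ = arccos(0.10102) ≈ 84.20°.

84.20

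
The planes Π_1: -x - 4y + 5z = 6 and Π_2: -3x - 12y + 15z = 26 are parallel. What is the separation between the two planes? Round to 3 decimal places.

0.411

Rescale Π_2 by 1/3: -x - 4y + 5z = 26/3. Then distance = |6 − (26/3)| / √42 ≈ 0.411.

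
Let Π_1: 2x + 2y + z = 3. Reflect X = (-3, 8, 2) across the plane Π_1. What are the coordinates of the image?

(-7, 4, 0)

λ = (n·X − d)/|n|² = (12 − 3)/9 = 1.
Reflection = X − 2λn = (-3, 8, 2) − 2·(2, 2, 1) = (-7, 4, 0).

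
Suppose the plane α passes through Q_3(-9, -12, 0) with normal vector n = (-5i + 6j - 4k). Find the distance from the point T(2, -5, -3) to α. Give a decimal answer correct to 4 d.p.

α: n·r = n·Q_3 gives -5x + 6y - 4z = -27.
n·T − d = (-5)·(2) + (6)·(-5) + (-4)·(-3) − (-27) = -1; |n| = √77.
Distance = |-1| / √77 = 1/√77 ≈ 0.1140.

0.1140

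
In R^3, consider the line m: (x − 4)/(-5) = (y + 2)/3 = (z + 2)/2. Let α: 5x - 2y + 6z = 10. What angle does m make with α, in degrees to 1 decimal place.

m has direction (-5, 3, 2) through (4, -2, -2).
sin θ = |n·v| / (|n||v|) = |-19| / (√65 · √38) = 0.38230.
θ ≈ 22.5°.

22.5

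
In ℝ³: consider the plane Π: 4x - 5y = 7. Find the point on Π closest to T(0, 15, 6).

Foot = T − λn with λ = (n·T − d)/|n|² = (-75 − 7)/41 = -2.
Foot = (0, 15, 6) − (-2)·(4, -5, 0) = (8, 5, 6).

(8, 5, 6)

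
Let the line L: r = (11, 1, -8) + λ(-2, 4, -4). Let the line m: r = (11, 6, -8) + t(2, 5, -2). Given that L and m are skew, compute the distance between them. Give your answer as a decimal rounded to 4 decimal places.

Common perpendicular direction n = (-2, 4, -4) × (2, 5, -2) = (12, -12, -18).
With w = (11, 6, -8) − (11, 1, -8) = (0, 5, 0), w · n = -60.
Distance = |w · n| / |n| = |-60| / √612 ≈ 2.4254.

2.4254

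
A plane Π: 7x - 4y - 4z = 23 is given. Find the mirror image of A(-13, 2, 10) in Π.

(15, -14, -6)

λ = (n·A − d)/|n|² = (-139 − 23)/81 = -2.
Reflection = A − 2λn = (-13, 2, 10) − (-4)·(7, -4, -4) = (15, -14, -6).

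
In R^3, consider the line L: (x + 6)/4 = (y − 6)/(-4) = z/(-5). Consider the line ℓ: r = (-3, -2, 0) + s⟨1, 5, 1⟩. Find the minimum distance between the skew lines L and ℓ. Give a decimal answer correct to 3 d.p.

4.074

L has direction (4, -4, -5) through (-6, 6, 0).
Common perpendicular direction n = (4, -4, -5) × (1, 5, 1) = (21, -9, 24).
With w = (-3, -2, 0) − (-6, 6, 0) = (3, -8, 0), w · n = 135.
Distance = |w · n| / |n| = |135| / √1098 ≈ 4.074.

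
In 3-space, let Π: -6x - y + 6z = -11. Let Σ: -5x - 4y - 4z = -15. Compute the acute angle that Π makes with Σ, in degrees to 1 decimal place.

cos θ = |n₁·n₂| / (|n₁||n₂|) = |10| / (√73 · √57).
θ = arccos(0.15502) ≈ 81.1°.

81.1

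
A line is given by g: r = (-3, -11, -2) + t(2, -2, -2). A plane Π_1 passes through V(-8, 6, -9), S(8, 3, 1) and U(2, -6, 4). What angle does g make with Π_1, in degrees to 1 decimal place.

73.9

VS = (16, -3, 10), VU = (10, -12, 13); a normal to Π_1 is VS × VU = (81, -108, -162).
Using V: Π_1 has equation 81x - 108y - 162z = 162.
sin θ = |n·v| / (|n||v|) = |702| / (√44469 · √12) = 0.96099.
θ ≈ 73.9°.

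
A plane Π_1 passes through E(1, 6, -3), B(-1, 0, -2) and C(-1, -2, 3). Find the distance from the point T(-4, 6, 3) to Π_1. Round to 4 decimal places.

EB = (-2, -6, 1), EC = (-2, -8, 6); a normal to Π_1 is EB × EC = (-28, 10, 4).
Using E: Π_1 has equation -28x + 10y + 4z = 20.
n·T − d = (-28)·(-4) + (10)·(6) + (4)·(3) − 20 = 164; |n| = √900.
Distance = |164| / √900 = 164/√900 ≈ 5.4667.

5.4667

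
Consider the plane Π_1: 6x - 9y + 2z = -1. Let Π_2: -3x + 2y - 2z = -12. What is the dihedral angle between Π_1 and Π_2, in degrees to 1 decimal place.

cos θ = |n₁·n₂| / (|n₁||n₂|) = |-40| / (√121 · √17).
θ = arccos(0.88195) ≈ 28.1°.

28.1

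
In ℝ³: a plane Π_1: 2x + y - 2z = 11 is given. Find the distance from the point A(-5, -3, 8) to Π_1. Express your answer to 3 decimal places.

n·A − d = (2)·(-5) + (1)·(-3) + (-2)·(8) − 11 = -40; |n| = √9.
Distance = |-40| / √9 = 40/√9 ≈ 13.333.

13.333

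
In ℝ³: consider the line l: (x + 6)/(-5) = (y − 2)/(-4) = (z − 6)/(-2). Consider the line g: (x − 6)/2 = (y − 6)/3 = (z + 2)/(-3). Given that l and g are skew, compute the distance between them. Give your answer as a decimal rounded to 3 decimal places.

7.234

l has direction (-5, -4, -2) through (-6, 2, 6).
g has direction (2, 3, -3) through (6, 6, -2).
Common perpendicular direction n = (-5, -4, -2) × (2, 3, -3) = (18, -19, -7).
With w = (6, 6, -2) − (-6, 2, 6) = (12, 4, -8), w · n = 196.
Distance = |w · n| / |n| = |196| / √734 ≈ 7.234.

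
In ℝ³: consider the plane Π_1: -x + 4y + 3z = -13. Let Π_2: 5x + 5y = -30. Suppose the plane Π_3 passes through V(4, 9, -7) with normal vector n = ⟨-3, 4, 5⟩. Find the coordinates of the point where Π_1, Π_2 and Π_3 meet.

Π_3: n·r = n·V gives -3x + 4y + 5z = -11.
Solving the 3×3 linear system -x + 4y + 3z = -13, 5x + 5y = -30, -3x + 4y + 5z = -11 (e.g. by elimination or Cramer's rule, determinant = -20) gives (-4, -2, -3).

(-4, -2, -3)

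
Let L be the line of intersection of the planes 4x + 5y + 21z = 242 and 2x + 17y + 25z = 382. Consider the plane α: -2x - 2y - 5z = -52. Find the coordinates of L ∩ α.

Direction of L: (4, 5, 21) × (2, 17, 25) = (-232, -58, 58).
A point on L: solving the two plane equations with x = -14 gives (-14, 5, 13).
Substitute r = (-14, 5, 13) + t(-232, -58, 58) into the plane: -47 + 290t = -52, so t = -1/58.
Intersection: (-14, 5, 13) + (-1/58)·(-232, -58, 58) = (-10, 6, 12).

(-10, 6, 12)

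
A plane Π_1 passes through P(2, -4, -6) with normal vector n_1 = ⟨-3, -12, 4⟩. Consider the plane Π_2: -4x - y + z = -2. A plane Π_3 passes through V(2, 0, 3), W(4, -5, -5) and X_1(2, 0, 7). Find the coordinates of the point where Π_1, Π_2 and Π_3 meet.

Π_1: n_1·r = n_1·P gives -3x - 12y + 4z = 18.
VW = (2, -5, -8), VX_1 = (0, 0, 4); a normal to Π_3 is VW × VX_1 = (-20, -8, 0).
Using V: Π_3 has equation -20x - 8y = -40.
Solving the 3×3 linear system -3x - 12y + 4z = 18, -4x - y + z = -2, -20x - 8y = -40 (e.g. by elimination or Cramer's rule, determinant = 264) gives (2, 0, 6).

(2, 0, 6)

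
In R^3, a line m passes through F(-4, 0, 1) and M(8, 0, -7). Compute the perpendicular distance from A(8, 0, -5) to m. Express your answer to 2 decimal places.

A direction vector for m is M − F = (12, 0, -8).
Taking (-4, 0, 1) on m with direction v = (12, 0, -8): w = A − (-4, 0, 1) = (12, 0, -6), and w × v = (0, 24, 0).
Distance = |w × v| / |v| = √576 / √208 ≈ 1.66.

1.66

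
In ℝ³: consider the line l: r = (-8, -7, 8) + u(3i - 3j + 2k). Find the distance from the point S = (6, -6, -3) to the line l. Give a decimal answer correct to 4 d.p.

Taking (-8, -7, 8) on l with direction v = (3, -3, 2): w = S − (-8, -7, 8) = (14, 1, -11), and w × v = (-31, -61, -45).
Distance = |w × v| / |v| = √6707 / √22 ≈ 17.4603.

17.4603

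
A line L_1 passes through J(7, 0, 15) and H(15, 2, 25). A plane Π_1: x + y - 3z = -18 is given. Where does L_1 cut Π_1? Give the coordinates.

(-1, -2, 5)

A direction vector for L_1 is H − J = (8, 2, 10).
Substitute r = (7, 0, 15) + t(8, 2, 10) into the plane: -38 + (-20)t = -18, so t = -1.
Intersection: (7, 0, 15) + (-1)·(8, 2, 10) = (-1, -2, 5).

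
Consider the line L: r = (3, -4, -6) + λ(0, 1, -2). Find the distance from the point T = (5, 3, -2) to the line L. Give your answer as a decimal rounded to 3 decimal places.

Taking (3, -4, -6) on L with direction v = (0, 1, -2): w = T − (3, -4, -6) = (2, 7, 4), and w × v = (-18, 4, 2).
Distance = |w × v| / |v| = √344 / √5 ≈ 8.295.

8.295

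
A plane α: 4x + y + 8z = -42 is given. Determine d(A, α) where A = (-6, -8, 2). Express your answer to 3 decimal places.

2.889

n·A − d = (4)·(-6) + (1)·(-8) + (8)·(2) − (-42) = 26; |n| = √81.
Distance = |26| / √81 = 26/√81 ≈ 2.889.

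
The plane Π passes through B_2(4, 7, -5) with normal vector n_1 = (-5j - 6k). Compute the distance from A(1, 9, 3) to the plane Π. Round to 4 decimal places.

Π: n_1·r = n_1·B_2 gives -5y - 6z = -5.
n·A − d = (0)·(1) + (-5)·(9) + (-6)·(3) − (-5) = -58; |n| = √61.
Distance = |-58| / √61 = 58/√61 ≈ 7.4261.

7.4261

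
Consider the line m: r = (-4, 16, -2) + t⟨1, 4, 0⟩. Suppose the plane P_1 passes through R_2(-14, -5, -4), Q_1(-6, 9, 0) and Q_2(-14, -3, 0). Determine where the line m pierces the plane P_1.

(-6, 8, -2)

R_2Q_1 = (8, 14, 4), R_2Q_2 = (0, 2, 4); a normal to P_1 is R_2Q_1 × R_2Q_2 = (48, -32, 16).
Using R_2: P_1 has equation 48x - 32y + 16z = -576.
Substitute r = (-4, 16, -2) + t(1, 4, 0) into the plane: -736 + (-80)t = -576, so t = -2.
Intersection: (-4, 16, -2) + (-2)·(1, 4, 0) = (-6, 8, -2).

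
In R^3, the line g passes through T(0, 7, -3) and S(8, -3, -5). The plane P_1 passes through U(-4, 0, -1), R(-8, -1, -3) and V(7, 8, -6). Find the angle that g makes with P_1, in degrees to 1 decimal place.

70.9

A direction vector for g is S − T = (8, -10, -2).
UR = (-4, -1, -2), UV = (11, 8, -5); a normal to P_1 is UR × UV = (21, -42, -21).
Using U: P_1 has equation 21x - 42y - 21z = -63.
sin θ = |n·v| / (|n||v|) = |630| / (√2646 · √168) = 0.94491.
θ ≈ 70.9°.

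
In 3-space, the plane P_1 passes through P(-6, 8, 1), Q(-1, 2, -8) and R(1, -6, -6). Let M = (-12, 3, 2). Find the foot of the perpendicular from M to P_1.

(-6, 5, 4)

PQ = (5, -6, -9), PR = (7, -14, -7); a normal to P_1 is PQ × PR = (-84, -28, -28).
Using P: P_1 has equation -84x - 28y - 28z = 252.
Foot = M − λn with λ = (n·M − d)/|n|² = (868 − 252)/8624 = 1/14.
Foot = (-12, 3, 2) − (1/14)·(-84, -28, -28) = (-6, 5, 4).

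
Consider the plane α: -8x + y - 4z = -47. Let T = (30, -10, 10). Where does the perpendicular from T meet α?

Foot = T − λn with λ = (n·T − d)/|n|² = (-290 − (-47))/81 = -3.
Foot = (30, -10, 10) − (-3)·(-8, 1, -4) = (6, -7, -2).

(6, -7, -2)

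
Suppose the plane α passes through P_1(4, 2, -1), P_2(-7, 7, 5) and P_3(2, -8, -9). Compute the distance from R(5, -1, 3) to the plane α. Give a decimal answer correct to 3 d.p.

P_1P_2 = (-11, 5, 6), P_1P_3 = (-2, -10, -8); a normal to α is P_1P_2 × P_1P_3 = (20, -100, 120).
Using P_1: α has equation 20x - 100y + 120z = -240.
n·R − d = (20)·(5) + (-100)·(-1) + (120)·(3) − (-240) = 800; |n| = √24800.
Distance = |800| / √24800 = 800/√24800 ≈ 5.080.

5.080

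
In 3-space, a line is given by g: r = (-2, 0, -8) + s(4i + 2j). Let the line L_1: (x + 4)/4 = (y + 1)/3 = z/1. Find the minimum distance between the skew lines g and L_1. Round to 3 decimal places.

L_1 has direction (4, 3, 1) through (-4, -1, 0).
Common perpendicular direction n = (4, 2, 0) × (4, 3, 1) = (2, -4, 4).
With w = (-4, -1, 0) − (-2, 0, -8) = (-2, -1, 8), w · n = 32.
Distance = |w · n| / |n| = |32| / √36 ≈ 5.333.

5.333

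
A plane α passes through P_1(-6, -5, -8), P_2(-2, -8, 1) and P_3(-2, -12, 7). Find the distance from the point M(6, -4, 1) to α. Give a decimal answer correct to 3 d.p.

1.412

P_1P_2 = (4, -3, 9), P_1P_3 = (4, -7, 15); a normal to α is P_1P_2 × P_1P_3 = (18, -24, -16).
Using P_1: α has equation 18x - 24y - 16z = 140.
n·M − d = (18)·(6) + (-24)·(-4) + (-16)·(1) − 140 = 48; |n| = √1156.
Distance = |48| / √1156 = 48/√1156 ≈ 1.412.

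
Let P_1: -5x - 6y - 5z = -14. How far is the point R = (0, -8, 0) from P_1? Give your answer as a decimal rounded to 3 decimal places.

n·R − d = (-5)·(0) + (-6)·(-8) + (-5)·(0) − (-14) = 62; |n| = √86.
Distance = |62| / √86 = 62/√86 ≈ 6.686.

6.686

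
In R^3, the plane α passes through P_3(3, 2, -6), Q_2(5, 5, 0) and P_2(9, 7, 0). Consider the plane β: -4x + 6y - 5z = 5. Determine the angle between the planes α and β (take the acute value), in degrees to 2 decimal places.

P_3Q_2 = (2, 3, 6), P_3P_2 = (6, 5, 6); a normal to α is P_3Q_2 × P_3P_2 = (-12, 24, -8).
Using P_3: α has equation -12x + 24y - 8z = 60.
cos θ = |n₁·n₂| / (|n₁||n₂|) = |232| / (√784 · √77).
θ = arccos(0.94424) ≈ 19.22°.

19.22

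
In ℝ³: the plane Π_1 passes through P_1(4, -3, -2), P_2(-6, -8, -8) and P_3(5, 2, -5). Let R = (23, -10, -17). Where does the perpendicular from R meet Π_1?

P_1P_2 = (-10, -5, -6), P_1P_3 = (1, 5, -3); a normal to Π_1 is P_1P_2 × P_1P_3 = (45, -36, -45).
Using P_1: Π_1 has equation 45x - 36y - 45z = 378.
Foot = R − λn with λ = (n·R − d)/|n|² = (2160 − 378)/5346 = 1/3.
Foot = (23, -10, -17) − (1/3)·(45, -36, -45) = (8, 2, -2).

(8, 2, -2)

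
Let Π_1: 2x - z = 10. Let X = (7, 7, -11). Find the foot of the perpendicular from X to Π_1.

Foot = X − λn with λ = (n·X − d)/|n|² = (25 − 10)/5 = 3.
Foot = (7, 7, -11) − 3·(2, 0, -1) = (1, 7, -8).

(1, 7, -8)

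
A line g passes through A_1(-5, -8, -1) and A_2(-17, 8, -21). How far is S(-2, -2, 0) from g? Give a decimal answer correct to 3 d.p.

A direction vector for g is A_2 − A_1 = (-12, 16, -20).
Taking (-5, -8, -1) on g with direction v = (-12, 16, -20): w = S − (-5, -8, -1) = (3, 6, 1), and w × v = (-136, 48, 120).
Distance = |w × v| / |v| = √35200 / √800 ≈ 6.633.

6.633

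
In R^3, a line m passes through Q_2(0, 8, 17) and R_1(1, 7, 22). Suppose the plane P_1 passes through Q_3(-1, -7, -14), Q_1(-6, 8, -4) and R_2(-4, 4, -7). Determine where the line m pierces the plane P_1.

(-4, 12, -3)

A direction vector for m is R_1 − Q_2 = (1, -1, 5).
Q_3Q_1 = (-5, 15, 10), Q_3R_2 = (-3, 11, 7); a normal to P_1 is Q_3Q_1 × Q_3R_2 = (-5, 5, -10).
Using Q_3: P_1 has equation -5x + 5y - 10z = 110.
Substitute r = (0, 8, 17) + t(1, -1, 5) into the plane: -130 + (-60)t = 110, so t = -4.
Intersection: (0, 8, 17) + (-4)·(1, -1, 5) = (-4, 12, -3).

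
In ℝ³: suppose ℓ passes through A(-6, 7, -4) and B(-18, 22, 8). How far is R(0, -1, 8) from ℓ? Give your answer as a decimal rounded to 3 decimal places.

A direction vector for ℓ is B − A = (-12, 15, 12).
Taking (-6, 7, -4) on ℓ with direction v = (-12, 15, 12): w = R − (-6, 7, -4) = (6, -8, 12), and w × v = (-276, -216, -6).
Distance = |w × v| / |v| = √122868 / √513 ≈ 15.476.

15.476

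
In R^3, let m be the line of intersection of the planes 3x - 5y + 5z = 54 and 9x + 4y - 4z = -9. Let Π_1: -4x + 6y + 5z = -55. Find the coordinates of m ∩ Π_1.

(3, -8, 1)

Direction of m: (3, -5, 5) × (9, 4, -4) = (0, 57, 57).
A point on m: solving the two plane equations with y = -5 gives (3, -5, 4).
Substitute r = (3, -5, 4) + t(0, 57, 57) into the plane: -22 + 627t = -55, so t = -1/19.
Intersection: (3, -5, 4) + (-1/19)·(0, 57, 57) = (3, -8, 1).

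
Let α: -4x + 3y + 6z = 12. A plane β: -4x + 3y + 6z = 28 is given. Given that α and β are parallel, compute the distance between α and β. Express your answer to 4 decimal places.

2.0486

Same normal n = (-4, 3, 6) with |n| = √61; distance = |12 − 28| / |n| = 16/√61 ≈ 2.0486.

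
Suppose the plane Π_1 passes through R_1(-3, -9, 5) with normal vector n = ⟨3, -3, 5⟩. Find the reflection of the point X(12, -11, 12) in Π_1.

(0, 1, -8)

Π_1: n·r = n·R_1 gives 3x - 3y + 5z = 43.
λ = (n·X − d)/|n|² = (129 − 43)/43 = 2.
Reflection = X − 2λn = (12, -11, 12) − 4·(3, -3, 5) = (0, 1, -8).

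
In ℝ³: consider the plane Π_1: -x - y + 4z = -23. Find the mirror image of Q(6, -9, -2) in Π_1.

λ = (n·Q − d)/|n|² = (-5 − (-23))/18 = 1.
Reflection = Q − 2λn = (6, -9, -2) − 2·(-1, -1, 4) = (8, -7, -10).

(8, -7, -10)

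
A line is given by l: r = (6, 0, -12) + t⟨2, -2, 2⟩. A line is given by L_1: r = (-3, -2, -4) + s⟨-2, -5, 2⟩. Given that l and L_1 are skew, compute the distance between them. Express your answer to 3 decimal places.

8.719

Common perpendicular direction n = (2, -2, 2) × (-2, -5, 2) = (6, -8, -14).
With w = (-3, -2, -4) − (6, 0, -12) = (-9, -2, 8), w · n = -150.
Distance = |w · n| / |n| = |-150| / √296 ≈ 8.719.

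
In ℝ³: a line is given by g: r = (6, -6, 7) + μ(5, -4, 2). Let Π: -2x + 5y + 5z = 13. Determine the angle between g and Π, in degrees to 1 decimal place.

sin θ = |n·v| / (|n||v|) = |-20| / (√54 · √45) = 0.40572.
θ ≈ 23.9°.

23.9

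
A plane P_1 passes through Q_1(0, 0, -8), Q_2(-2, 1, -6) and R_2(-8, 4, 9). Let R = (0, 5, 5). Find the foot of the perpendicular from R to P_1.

Q_1Q_2 = (-2, 1, 2), Q_1R_2 = (-8, 4, 17); a normal to P_1 is Q_1Q_2 × Q_1R_2 = (9, 18, 0).
Using Q_1: P_1 has equation 9x + 18y = 0.
Foot = R − λn with λ = (n·R − d)/|n|² = (90 − 0)/405 = 2/9.
Foot = (0, 5, 5) − (2/9)·(9, 18, 0) = (-2, 1, 5).

(-2, 1, 5)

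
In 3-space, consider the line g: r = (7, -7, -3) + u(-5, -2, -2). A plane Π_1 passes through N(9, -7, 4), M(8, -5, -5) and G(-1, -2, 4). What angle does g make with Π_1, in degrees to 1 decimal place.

48.1

NM = (-1, 2, -9), NG = (-10, 5, 0); a normal to Π_1 is NM × NG = (45, 90, 15).
Using N: Π_1 has equation 45x + 90y + 15z = -165.
sin θ = |n·v| / (|n||v|) = |-435| / (√10350 · √33) = 0.74432.
θ ≈ 48.1°.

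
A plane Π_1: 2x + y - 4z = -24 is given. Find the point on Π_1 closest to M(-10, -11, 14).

Foot = M − λn with λ = (n·M − d)/|n|² = (-87 − (-24))/21 = -3.
Foot = (-10, -11, 14) − (-3)·(2, 1, -4) = (-4, -8, 2).

(-4, -8, 2)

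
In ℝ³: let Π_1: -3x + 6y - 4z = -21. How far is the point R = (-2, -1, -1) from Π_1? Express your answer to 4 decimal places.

3.2009

n·R − d = (-3)·(-2) + (6)·(-1) + (-4)·(-1) − (-21) = 25; |n| = √61.
Distance = |25| / √61 = 25/√61 ≈ 3.2009.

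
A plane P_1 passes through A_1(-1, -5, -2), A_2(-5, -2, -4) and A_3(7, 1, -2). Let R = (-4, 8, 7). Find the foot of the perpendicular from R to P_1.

A_1A_2 = (-4, 3, -2), A_1A_3 = (8, 6, 0); a normal to P_1 is A_1A_2 × A_1A_3 = (12, -16, -48).
Using A_1: P_1 has equation 12x - 16y - 48z = 164.
Foot = R − λn with λ = (n·R − d)/|n|² = (-512 − 164)/2704 = -1/4.
Foot = (-4, 8, 7) − (-1/4)·(12, -16, -48) = (-1, 4, -5).

(-1, 4, -5)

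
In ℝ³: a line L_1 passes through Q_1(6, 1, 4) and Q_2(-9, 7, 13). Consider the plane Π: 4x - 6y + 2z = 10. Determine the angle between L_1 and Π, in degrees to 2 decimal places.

34.31

A direction vector for L_1 is Q_2 − Q_1 = (-15, 6, 9).
sin θ = |n·v| / (|n||v|) = |-78| / (√56 · √342) = 0.56362.
θ ≈ 34.31°.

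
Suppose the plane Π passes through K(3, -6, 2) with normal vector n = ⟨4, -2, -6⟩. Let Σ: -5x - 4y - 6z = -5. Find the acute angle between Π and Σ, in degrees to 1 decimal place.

Π: n·r = n·K gives 4x - 2y - 6z = 12.
cos θ = |n₁·n₂| / (|n₁||n₂|) = |24| / (√56 · √77).
θ = arccos(0.36549) ≈ 68.6°.

68.6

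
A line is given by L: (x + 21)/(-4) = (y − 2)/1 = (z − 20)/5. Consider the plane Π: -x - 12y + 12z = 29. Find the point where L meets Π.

L has direction (-4, 1, 5) through (-21, 2, 20).
Substitute r = (-21, 2, 20) + t(-4, 1, 5) into the plane: 237 + 52t = 29, so t = -4.
Intersection: (-21, 2, 20) + (-4)·(-4, 1, 5) = (-5, -2, 0).

(-5, -2, 0)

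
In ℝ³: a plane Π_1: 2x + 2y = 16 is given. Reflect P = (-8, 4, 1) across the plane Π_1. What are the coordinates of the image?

λ = (n·P − d)/|n|² = (-8 − 16)/8 = -3.
Reflection = P − 2λn = (-8, 4, 1) − (-6)·(2, 2, 0) = (4, 16, 1).

(4, 16, 1)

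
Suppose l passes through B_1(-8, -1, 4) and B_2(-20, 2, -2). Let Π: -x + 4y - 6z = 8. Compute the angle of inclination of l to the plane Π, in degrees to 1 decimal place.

A direction vector for l is B_2 − B_1 = (-12, 3, -6).
sin θ = |n·v| / (|n||v|) = |60| / (√53 · √189) = 0.59949.
θ ≈ 36.8°.

36.8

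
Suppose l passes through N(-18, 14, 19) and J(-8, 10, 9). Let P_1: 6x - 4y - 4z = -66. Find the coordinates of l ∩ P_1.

(-3, 8, 4)

A direction vector for l is J − N = (10, -4, -10).
Substitute r = (-18, 14, 19) + t(10, -4, -10) into the plane: -240 + 116t = -66, so t = 3/2.
Intersection: (-18, 14, 19) + (3/2)·(10, -4, -10) = (-3, 8, 4).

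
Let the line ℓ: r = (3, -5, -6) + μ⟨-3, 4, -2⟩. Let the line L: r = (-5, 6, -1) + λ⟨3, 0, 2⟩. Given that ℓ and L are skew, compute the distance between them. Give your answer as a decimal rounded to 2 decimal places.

8.60

Common perpendicular direction n = (-3, 4, -2) × (3, 0, 2) = (8, 0, -12).
With w = (-5, 6, -1) − (3, -5, -6) = (-8, 11, 5), w · n = -124.
Distance = |w · n| / |n| = |-124| / √208 ≈ 8.60.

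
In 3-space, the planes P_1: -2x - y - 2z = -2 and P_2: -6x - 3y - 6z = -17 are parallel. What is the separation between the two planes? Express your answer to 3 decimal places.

1.222

Rescale P_2 by 1/3: -2x - y - 2z = -17/3. Then distance = |-2 − (-17/3)| / √9 ≈ 1.222.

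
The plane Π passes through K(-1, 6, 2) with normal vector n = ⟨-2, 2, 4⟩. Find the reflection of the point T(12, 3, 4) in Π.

Π: n·r = n·K gives -2x + 2y + 4z = 22.
λ = (n·T − d)/|n|² = (-2 − 22)/24 = -1.
Reflection = T − 2λn = (12, 3, 4) − (-2)·(-2, 2, 4) = (8, 7, 12).

(8, 7, 12)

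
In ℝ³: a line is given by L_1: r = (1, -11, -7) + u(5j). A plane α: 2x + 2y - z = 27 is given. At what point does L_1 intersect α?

Substitute r = (1, -11, -7) + t(0, 5, 0) into the plane: -13 + 10t = 27, so t = 4.
Intersection: (1, -11, -7) + 4·(0, 5, 0) = (1, 9, -7).

(1, 9, -7)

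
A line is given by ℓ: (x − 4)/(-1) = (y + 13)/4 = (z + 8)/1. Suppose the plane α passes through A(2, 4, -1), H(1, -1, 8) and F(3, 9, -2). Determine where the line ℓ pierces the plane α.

ℓ has direction (-1, 4, 1) through (4, -13, -8).
AH = (-1, -5, 9), AF = (1, 5, -1); a normal to α is AH × AF = (-40, 8, 0).
Using A: α has equation -40x + 8y = -48.
Substitute r = (4, -13, -8) + t(-1, 4, 1) into the plane: -264 + 72t = -48, so t = 3.
Intersection: (4, -13, -8) + 3·(-1, 4, 1) = (1, -1, -5).

(1, -1, -5)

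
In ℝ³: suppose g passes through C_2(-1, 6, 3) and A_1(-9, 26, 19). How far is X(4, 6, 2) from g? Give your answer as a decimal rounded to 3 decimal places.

A direction vector for g is A_1 − C_2 = (-8, 20, 16).
Taking (-1, 6, 3) on g with direction v = (-8, 20, 16): w = X − (-1, 6, 3) = (5, 0, -1), and w × v = (20, -72, 100).
Distance = |w × v| / |v| = √15584 / √720 ≈ 4.652.

4.652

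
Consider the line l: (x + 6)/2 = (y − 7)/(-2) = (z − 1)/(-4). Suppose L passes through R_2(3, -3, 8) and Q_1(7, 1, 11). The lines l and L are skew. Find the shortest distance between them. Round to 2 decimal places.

l has direction (2, -2, -4) through (-6, 7, 1).
A direction vector for L is Q_1 − R_2 = (4, 4, 3).
Common perpendicular direction n = (2, -2, -4) × (4, 4, 3) = (10, -22, 16).
With w = (3, -3, 8) − (-6, 7, 1) = (9, -10, 7), w · n = 422.
Distance = |w · n| / |n| = |422| / √840 ≈ 14.56.

14.56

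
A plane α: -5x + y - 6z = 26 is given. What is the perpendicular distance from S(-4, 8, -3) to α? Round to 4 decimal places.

2.5400

n·S − d = (-5)·(-4) + (1)·(8) + (-6)·(-3) − 26 = 20; |n| = √62.
Distance = |20| / √62 = 20/√62 ≈ 2.5400.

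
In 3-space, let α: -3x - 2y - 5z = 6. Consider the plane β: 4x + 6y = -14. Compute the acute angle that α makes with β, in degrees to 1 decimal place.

57.3

cos θ = |n₁·n₂| / (|n₁||n₂|) = |-24| / (√38 · √52).
θ = arccos(0.53991) ≈ 57.3°.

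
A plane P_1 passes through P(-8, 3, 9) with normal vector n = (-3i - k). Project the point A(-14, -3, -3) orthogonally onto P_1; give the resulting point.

(-5, -3, 0)

P_1: n·r = n·P gives -3x - z = 15.
Foot = A − λn with λ = (n·A − d)/|n|² = (45 − 15)/10 = 3.
Foot = (-14, -3, -3) − 3·(-3, 0, -1) = (-5, -3, 0).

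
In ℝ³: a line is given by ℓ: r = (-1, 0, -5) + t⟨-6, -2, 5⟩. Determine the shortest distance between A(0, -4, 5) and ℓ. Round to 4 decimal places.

8.6833

Taking (-1, 0, -5) on ℓ with direction v = (-6, -2, 5): w = A − (-1, 0, -5) = (1, -4, 10), and w × v = (0, -65, -26).
Distance = |w × v| / |v| = √4901 / √65 ≈ 8.6833.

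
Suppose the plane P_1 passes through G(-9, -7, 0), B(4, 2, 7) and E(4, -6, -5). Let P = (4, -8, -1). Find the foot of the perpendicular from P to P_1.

GB = (13, 9, 7), GE = (13, 1, -5); a normal to P_1 is GB × GE = (-52, 156, -104).
Using G: P_1 has equation -52x + 156y - 104z = -624.
Foot = P − λn with λ = (n·P − d)/|n|² = (-1352 − (-624))/37856 = -1/52.
Foot = (4, -8, -1) − (-1/52)·(-52, 156, -104) = (3, -5, -3).

(3, -5, -3)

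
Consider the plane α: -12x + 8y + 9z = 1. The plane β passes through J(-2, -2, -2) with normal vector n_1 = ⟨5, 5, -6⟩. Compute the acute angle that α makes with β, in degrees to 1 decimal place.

62.0

β: n_1·r = n_1·J gives 5x + 5y - 6z = -8.
cos θ = |n₁·n₂| / (|n₁||n₂|) = |-74| / (√289 · √86).
θ = arccos(0.46939) ≈ 62.0°.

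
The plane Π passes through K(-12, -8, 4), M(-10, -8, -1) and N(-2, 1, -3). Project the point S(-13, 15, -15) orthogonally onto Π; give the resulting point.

(2, 3, -9)

KM = (2, 0, -5), KN = (10, 9, -7); a normal to Π is KM × KN = (45, -36, 18).
Using K: Π has equation 45x - 36y + 18z = -180.
Foot = S − λn with λ = (n·S − d)/|n|² = (-1395 − (-180))/3645 = -1/3.
Foot = (-13, 15, -15) − (-1/3)·(45, -36, 18) = (2, 3, -9).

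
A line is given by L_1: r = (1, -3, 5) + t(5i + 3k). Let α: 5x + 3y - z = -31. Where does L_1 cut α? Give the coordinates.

Substitute r = (1, -3, 5) + t(5, 0, 3) into the plane: -9 + 22t = -31, so t = -1.
Intersection: (1, -3, 5) + (-1)·(5, 0, 3) = (-4, -3, 2).

(-4, -3, 2)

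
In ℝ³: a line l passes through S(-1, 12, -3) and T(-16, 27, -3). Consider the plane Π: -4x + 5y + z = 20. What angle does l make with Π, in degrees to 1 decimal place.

79.1

A direction vector for l is T − S = (-15, 15, 0).
sin θ = |n·v| / (|n||v|) = |135| / (√42 · √450) = 0.98198.
θ ≈ 79.1°.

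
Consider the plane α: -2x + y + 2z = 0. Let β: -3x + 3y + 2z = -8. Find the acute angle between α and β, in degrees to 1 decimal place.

22.5

cos θ = |n₁·n₂| / (|n₁||n₂|) = |13| / (√9 · √22).
θ = arccos(0.92387) ≈ 22.5°.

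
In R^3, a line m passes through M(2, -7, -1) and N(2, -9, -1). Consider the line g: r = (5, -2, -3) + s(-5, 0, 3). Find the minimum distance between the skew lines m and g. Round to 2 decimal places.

A direction vector for m is N − M = (0, -2, 0).
Common perpendicular direction n = (0, -2, 0) × (-5, 0, 3) = (-6, 0, -10).
With w = (5, -2, -3) − (2, -7, -1) = (3, 5, -2), w · n = 2.
Distance = |w · n| / |n| = |2| / √136 ≈ 0.17.

0.17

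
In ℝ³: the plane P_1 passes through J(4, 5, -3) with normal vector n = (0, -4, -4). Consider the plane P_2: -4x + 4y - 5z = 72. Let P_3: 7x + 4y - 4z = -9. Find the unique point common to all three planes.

P_1: n·r = n·J gives -4y - 4z = -8.
Solving the 3×3 linear system -4y - 4z = -8, -4x + 4y - 5z = 72, 7x + 4y - 4z = -9 (e.g. by elimination or Cramer's rule, determinant = 380) gives (-7, 6, -4).

(-7, 6, -4)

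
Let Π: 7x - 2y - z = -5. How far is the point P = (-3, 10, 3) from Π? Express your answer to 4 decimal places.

5.3072

n·P − d = (7)·(-3) + (-2)·(10) + (-1)·(3) − (-5) = -39; |n| = √54.
Distance = |-39| / √54 = 39/√54 ≈ 5.3072.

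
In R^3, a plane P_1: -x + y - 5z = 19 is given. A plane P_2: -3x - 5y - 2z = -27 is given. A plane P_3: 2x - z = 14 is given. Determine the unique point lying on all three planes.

Solving the 3×3 linear system -x + y - 5z = 19, -3x - 5y - 2z = -27, 2x - z = 14 (e.g. by elimination or Cramer's rule, determinant = -62) gives (5, 4, -4).

(5, 4, -4)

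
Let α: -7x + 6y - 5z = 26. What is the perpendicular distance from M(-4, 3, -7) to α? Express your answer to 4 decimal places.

n·M − d = (-7)·(-4) + (6)·(3) + (-5)·(-7) − 26 = 55; |n| = √110.
Distance = |55| / √110 = 55/√110 ≈ 5.2440.

5.2440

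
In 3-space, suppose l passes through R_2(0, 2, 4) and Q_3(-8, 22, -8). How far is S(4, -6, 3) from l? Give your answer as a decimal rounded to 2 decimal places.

A direction vector for l is Q_3 − R_2 = (-8, 20, -12).
Taking (0, 2, 4) on l with direction v = (-8, 20, -12): w = S − (0, 2, 4) = (4, -8, -1), and w × v = (116, 56, 16).
Distance = |w × v| / |v| = √16848 / √608 ≈ 5.26.

5.26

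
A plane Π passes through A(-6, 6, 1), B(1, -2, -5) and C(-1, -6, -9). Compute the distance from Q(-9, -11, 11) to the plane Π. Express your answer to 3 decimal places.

19.067

AB = (7, -8, -6), AC = (5, -12, -10); a normal to Π is AB × AC = (8, 40, -44).
Using A: Π has equation 8x + 40y - 44z = 148.
n·Q − d = (8)·(-9) + (40)·(-11) + (-44)·(11) − 148 = -1144; |n| = √3600.
Distance = |-1144| / √3600 = 1144/√3600 ≈ 19.067.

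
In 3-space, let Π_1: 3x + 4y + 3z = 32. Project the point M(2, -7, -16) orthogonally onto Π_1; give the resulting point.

Foot = M − λn with λ = (n·M − d)/|n|² = (-70 − 32)/34 = -3.
Foot = (2, -7, -16) − (-3)·(3, 4, 3) = (11, 5, -7).

(11, 5, -7)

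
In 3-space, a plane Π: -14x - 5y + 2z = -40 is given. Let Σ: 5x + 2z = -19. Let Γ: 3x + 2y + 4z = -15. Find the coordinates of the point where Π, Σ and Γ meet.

Solving the 3×3 linear system -14x - 5y + 2z = -40, 5x + 2z = -19, 3x + 2y + 4z = -15 (e.g. by elimination or Cramer's rule, determinant = 146) gives (-1, 8, -7).

(-1, 8, -7)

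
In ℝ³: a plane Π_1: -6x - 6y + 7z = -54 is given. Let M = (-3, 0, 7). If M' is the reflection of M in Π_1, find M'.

λ = (n·M − d)/|n|² = (67 − (-54))/121 = 1.
Reflection = M − 2λn = (-3, 0, 7) − 2·(-6, -6, 7) = (9, 12, -7).

(9, 12, -7)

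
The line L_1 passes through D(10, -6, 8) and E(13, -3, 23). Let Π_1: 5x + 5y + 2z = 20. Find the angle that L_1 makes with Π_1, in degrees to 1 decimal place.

A direction vector for L_1 is E − D = (3, 3, 15).
sin θ = |n·v| / (|n||v|) = |60| / (√54 · √243) = 0.52378.
θ ≈ 31.6°.

31.6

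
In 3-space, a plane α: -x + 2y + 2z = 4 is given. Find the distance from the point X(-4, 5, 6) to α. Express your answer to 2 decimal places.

7.33

n·X − d = (-1)·(-4) + (2)·(5) + (2)·(6) − 4 = 22; |n| = √9.
Distance = |22| / √9 = 22/√9 ≈ 7.33.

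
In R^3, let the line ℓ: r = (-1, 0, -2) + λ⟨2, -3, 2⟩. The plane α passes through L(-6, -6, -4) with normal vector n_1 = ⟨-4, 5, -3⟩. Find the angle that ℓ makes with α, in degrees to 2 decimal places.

α: n_1·r = n_1·L gives -4x + 5y - 3z = 6.
sin θ = |n·v| / (|n||v|) = |-29| / (√50 · √17) = 0.99469.
θ ≈ 84.09°.

84.09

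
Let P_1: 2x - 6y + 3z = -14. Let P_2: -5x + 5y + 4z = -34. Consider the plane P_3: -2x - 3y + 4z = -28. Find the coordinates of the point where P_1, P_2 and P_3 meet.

Solving the 3×3 linear system 2x - 6y + 3z = -14, -5x + 5y + 4z = -34, -2x - 3y + 4z = -28 (e.g. by elimination or Cramer's rule, determinant = 67) gives (2, 0, -6).

(2, 0, -6)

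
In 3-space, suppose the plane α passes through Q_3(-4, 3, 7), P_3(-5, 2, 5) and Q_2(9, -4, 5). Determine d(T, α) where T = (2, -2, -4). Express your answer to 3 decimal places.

Q_3P_3 = (-1, -1, -2), Q_3Q_2 = (13, -7, -2); a normal to α is Q_3P_3 × Q_3Q_2 = (-12, -28, 20).
Using Q_3: α has equation -12x - 28y + 20z = 104.
n·T − d = (-12)·(2) + (-28)·(-2) + (20)·(-4) − 104 = -152; |n| = √1328.
Distance = |-152| / √1328 = 152/√1328 ≈ 4.171.

4.171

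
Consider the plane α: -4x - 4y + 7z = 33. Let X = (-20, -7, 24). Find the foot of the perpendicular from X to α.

Foot = X − λn with λ = (n·X − d)/|n|² = (276 − 33)/81 = 3.
Foot = (-20, -7, 24) − 3·(-4, -4, 7) = (-8, 5, 3).

(-8, 5, 3)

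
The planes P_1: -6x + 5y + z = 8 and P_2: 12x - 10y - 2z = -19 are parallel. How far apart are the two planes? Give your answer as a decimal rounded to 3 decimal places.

Rescale P_2 by 1/(-2): -6x + 5y + z = 19/2. Then distance = |8 − (19/2)| / √62 ≈ 0.191.

0.191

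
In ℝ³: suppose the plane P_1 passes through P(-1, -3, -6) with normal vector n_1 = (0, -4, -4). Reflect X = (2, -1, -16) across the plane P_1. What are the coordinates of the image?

P_1: n_1·r = n_1·P gives -4y - 4z = 36.
λ = (n·X − d)/|n|² = (68 − 36)/32 = 1.
Reflection = X − 2λn = (2, -1, -16) − 2·(0, -4, -4) = (2, 7, -8).

(2, 7, -8)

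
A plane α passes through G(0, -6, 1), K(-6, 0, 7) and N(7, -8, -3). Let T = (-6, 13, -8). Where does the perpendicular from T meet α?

GK = (-6, 6, 6), GN = (7, -2, -4); a normal to α is GK × GN = (-12, 18, -30).
Using G: α has equation -12x + 18y - 30z = -138.
Foot = T − λn with λ = (n·T − d)/|n|² = (546 − (-138))/1368 = 1/2.
Foot = (-6, 13, -8) − (1/2)·(-12, 18, -30) = (0, 4, 7).

(0, 4, 7)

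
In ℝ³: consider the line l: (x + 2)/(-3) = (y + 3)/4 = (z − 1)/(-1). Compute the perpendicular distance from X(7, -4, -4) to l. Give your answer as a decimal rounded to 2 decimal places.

l has direction (-3, 4, -1) through (-2, -3, 1).
Taking (-2, -3, 1) on l with direction v = (-3, 4, -1): w = X − (-2, -3, 1) = (9, -1, -5), and w × v = (21, 24, 33).
Distance = |w × v| / |v| = √2106 / √26 ≈ 9.00.

9.00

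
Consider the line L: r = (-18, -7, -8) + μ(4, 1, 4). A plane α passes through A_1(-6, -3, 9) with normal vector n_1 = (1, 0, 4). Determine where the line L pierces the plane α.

α: n_1·r = n_1·A_1 gives x + 4z = 30.
Substitute r = (-18, -7, -8) + t(4, 1, 4) into the plane: -50 + 20t = 30, so t = 4.
Intersection: (-18, -7, -8) + 4·(4, 1, 4) = (-2, -3, 8).

(-2, -3, 8)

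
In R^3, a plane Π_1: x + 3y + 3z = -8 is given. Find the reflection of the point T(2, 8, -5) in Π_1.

(0, 2, -11)

λ = (n·T − d)/|n|² = (11 − (-8))/19 = 1.
Reflection = T − 2λn = (2, 8, -5) − 2·(1, 3, 3) = (0, 2, -11).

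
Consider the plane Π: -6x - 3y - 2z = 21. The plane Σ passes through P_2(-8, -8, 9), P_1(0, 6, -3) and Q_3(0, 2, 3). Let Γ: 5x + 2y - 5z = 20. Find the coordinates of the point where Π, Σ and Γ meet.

(-4, 5, -6)

P_2P_1 = (8, 14, -12), P_2Q_3 = (8, 10, -6); a normal to Σ is P_2P_1 × P_2Q_3 = (36, -48, -32).
Using P_2: Σ has equation 36x - 48y - 32z = -192.
Solving the 3×3 linear system -6x - 3y - 2z = 21, 36x - 48y - 32z = -192, 5x + 2y - 5z = 20 (e.g. by elimination or Cramer's rule, determinant = -2508) gives (-4, 5, -6).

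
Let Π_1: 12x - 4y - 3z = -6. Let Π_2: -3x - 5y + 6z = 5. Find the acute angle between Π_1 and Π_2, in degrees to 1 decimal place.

cos θ = |n₁·n₂| / (|n₁||n₂|) = |-34| / (√169 · √70).
θ = arccos(0.31260) ≈ 71.8°.

71.8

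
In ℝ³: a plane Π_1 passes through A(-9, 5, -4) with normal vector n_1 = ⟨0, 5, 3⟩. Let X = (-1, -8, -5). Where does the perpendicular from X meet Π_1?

Π_1: n_1·r = n_1·A gives 5y + 3z = 13.
Foot = X − λn with λ = (n·X − d)/|n|² = (-55 − 13)/34 = -2.
Foot = (-1, -8, -5) − (-2)·(0, 5, 3) = (-1, 2, 1).

(-1, 2, 1)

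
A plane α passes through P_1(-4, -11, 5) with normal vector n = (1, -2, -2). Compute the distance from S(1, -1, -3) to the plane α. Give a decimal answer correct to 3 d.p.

α: n·r = n·P_1 gives x - 2y - 2z = 8.
n·S − d = (1)·(1) + (-2)·(-1) + (-2)·(-3) − 8 = 1; |n| = √9.
Distance = |1| / √9 = 1/√9 ≈ 0.333.

0.333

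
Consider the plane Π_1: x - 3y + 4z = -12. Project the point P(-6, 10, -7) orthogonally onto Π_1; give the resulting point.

(-4, 4, 1)

Foot = P − λn with λ = (n·P − d)/|n|² = (-64 − (-12))/26 = -2.
Foot = (-6, 10, -7) − (-2)·(1, -3, 4) = (-4, 4, 1).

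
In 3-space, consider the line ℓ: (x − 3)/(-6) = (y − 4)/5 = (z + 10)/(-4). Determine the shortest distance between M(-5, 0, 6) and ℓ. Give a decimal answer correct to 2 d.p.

ℓ has direction (-6, 5, -4) through (3, 4, -10).
Taking (3, 4, -10) on ℓ with direction v = (-6, 5, -4): w = M − (3, 4, -10) = (-8, -4, 16), and w × v = (-64, -128, -64).
Distance = |w × v| / |v| = √24576 / √77 ≈ 17.87.

17.87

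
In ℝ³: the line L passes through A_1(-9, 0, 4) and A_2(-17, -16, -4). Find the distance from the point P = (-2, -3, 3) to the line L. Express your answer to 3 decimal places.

A direction vector for L is A_2 − A_1 = (-8, -16, -8).
Taking (-9, 0, 4) on L with direction v = (-8, -16, -8): w = P − (-9, 0, 4) = (7, -3, -1), and w × v = (8, 64, -136).
Distance = |w × v| / |v| = √22656 / √384 ≈ 7.681.

7.681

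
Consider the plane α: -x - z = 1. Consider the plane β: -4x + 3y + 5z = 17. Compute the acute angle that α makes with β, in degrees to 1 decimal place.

cos θ = |n₁·n₂| / (|n₁||n₂|) = |-1| / (√2 · √50).
θ = arccos(0.10000) ≈ 84.3°.

84.3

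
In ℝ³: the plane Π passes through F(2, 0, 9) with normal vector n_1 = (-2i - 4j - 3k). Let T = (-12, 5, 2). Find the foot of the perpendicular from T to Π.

Π: n_1·r = n_1·F gives -2x - 4y - 3z = -31.
Foot = T − λn with λ = (n·T − d)/|n|² = (-2 − (-31))/29 = 1.
Foot = (-12, 5, 2) − 1·(-2, -4, -3) = (-10, 9, 5).

(-10, 9, 5)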